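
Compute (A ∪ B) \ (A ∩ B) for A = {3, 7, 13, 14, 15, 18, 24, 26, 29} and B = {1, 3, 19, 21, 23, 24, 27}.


A △ B = (A \ B) ∪ (B \ A) = elements in exactly one of A or B
A \ B = {7, 13, 14, 15, 18, 26, 29}
B \ A = {1, 19, 21, 23, 27}
A △ B = {1, 7, 13, 14, 15, 18, 19, 21, 23, 26, 27, 29}

A △ B = {1, 7, 13, 14, 15, 18, 19, 21, 23, 26, 27, 29}


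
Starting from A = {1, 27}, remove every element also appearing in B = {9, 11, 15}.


A \ B = elements in A but not in B
A = {1, 27}
B = {9, 11, 15}
Remove from A any elements in B
A \ B = {1, 27}

A \ B = {1, 27}


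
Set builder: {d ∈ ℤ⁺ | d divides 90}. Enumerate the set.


Checking each candidate:
Condition: positive divisors of 90
Result = {1, 2, 3, 5, 6, 9, 10, 15, 18, 30, 45, 90}

{1, 2, 3, 5, 6, 9, 10, 15, 18, 30, 45, 90}


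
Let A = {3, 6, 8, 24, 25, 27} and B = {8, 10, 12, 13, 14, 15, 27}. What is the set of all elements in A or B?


A ∪ B = all elements in A or B (or both)
A = {3, 6, 8, 24, 25, 27}
B = {8, 10, 12, 13, 14, 15, 27}
A ∪ B = {3, 6, 8, 10, 12, 13, 14, 15, 24, 25, 27}

A ∪ B = {3, 6, 8, 10, 12, 13, 14, 15, 24, 25, 27}


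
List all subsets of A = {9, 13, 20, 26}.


|A| = 4, so |P(A)| = 2^4 = 16
Enumerate subsets by cardinality (0 to 4):
∅, {9}, {13}, {20}, {26}, {9, 13}, {9, 20}, {9, 26}, {13, 20}, {13, 26}, {20, 26}, {9, 13, 20}, {9, 13, 26}, {9, 20, 26}, {13, 20, 26}, {9, 13, 20, 26}

P(A) has 16 subsets: ∅, {9}, {13}, {20}, {26}, {9, 13}, {9, 20}, {9, 26}, {13, 20}, {13, 26}, {20, 26}, {9, 13, 20}, {9, 13, 26}, {9, 20, 26}, {13, 20, 26}, {9, 13, 20, 26}


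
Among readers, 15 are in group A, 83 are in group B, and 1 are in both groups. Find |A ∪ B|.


|A ∪ B| = |A| + |B| - |A ∩ B|
= 15 + 83 - 1
= 97

|A ∪ B| = 97


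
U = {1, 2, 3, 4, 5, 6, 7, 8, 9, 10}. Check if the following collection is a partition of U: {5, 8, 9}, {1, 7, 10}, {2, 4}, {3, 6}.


A partition requires: (1) non-empty parts, (2) pairwise disjoint, (3) union = U
Parts: {5, 8, 9}, {1, 7, 10}, {2, 4}, {3, 6}
Union of parts: {1, 2, 3, 4, 5, 6, 7, 8, 9, 10}
U = {1, 2, 3, 4, 5, 6, 7, 8, 9, 10}
All non-empty? True
Pairwise disjoint? True
Covers U? True

Yes, valid partition


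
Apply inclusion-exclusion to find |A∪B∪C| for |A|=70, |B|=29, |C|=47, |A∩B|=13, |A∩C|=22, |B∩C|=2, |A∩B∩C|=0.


|A∪B∪C| = |A|+|B|+|C| - |A∩B|-|A∩C|-|B∩C| + |A∩B∩C|
= 70+29+47 - 13-22-2 + 0
= 146 - 37 + 0
= 109

|A ∪ B ∪ C| = 109


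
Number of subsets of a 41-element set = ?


Number of subsets = 2^n
= 2^41
= 2199023255552

|P(A)| = 2199023255552


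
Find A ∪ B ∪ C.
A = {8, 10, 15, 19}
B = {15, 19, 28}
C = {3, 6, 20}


A ∪ B = {8, 10, 15, 19, 28}
(A ∪ B) ∪ C = {3, 6, 8, 10, 15, 19, 20, 28}

A ∪ B ∪ C = {3, 6, 8, 10, 15, 19, 20, 28}


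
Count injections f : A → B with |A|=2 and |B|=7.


An injection sends each of |A| = 2 inputs to a distinct output in B.
# injections = |B|·(|B|-1)·…·(|B|-|A|+1) = 7! / (7 - 2)!
= 7 × 6
= 42

Number of injections = 42


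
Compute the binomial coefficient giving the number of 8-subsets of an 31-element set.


C(n,k) = n! / (k!(n-k)!)
C(31,8) = 31! / (8!23!)
= 7888725

C(31,8) = 7888725


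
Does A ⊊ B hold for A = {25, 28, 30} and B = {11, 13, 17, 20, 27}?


A ⊂ B requires: A ⊆ B AND A ≠ B.
A ⊆ B? No
A ⊄ B, so A is not a proper subset.

No, A is not a proper subset of B


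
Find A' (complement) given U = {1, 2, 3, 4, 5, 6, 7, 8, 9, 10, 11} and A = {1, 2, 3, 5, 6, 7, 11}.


Aᶜ = U \ A = elements in U but not in A
U = {1, 2, 3, 4, 5, 6, 7, 8, 9, 10, 11}
A = {1, 2, 3, 5, 6, 7, 11}
Aᶜ = {4, 8, 9, 10}

Aᶜ = {4, 8, 9, 10}


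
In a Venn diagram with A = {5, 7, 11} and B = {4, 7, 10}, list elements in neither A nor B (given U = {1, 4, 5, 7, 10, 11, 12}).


A = {5, 7, 11}
B = {4, 7, 10}
Region: in neither A nor B (given U = {1, 4, 5, 7, 10, 11, 12})
Elements: {1, 12}

Elements in neither A nor B (given U = {1, 4, 5, 7, 10, 11, 12}): {1, 12}


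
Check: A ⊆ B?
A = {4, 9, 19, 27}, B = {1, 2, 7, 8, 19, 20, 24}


A ⊆ B means every element of A is in B.
Elements in A not in B: {4, 9, 27}
So A ⊄ B.

No, A ⊄ B


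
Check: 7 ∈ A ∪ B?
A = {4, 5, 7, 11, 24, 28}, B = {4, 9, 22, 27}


A = {4, 5, 7, 11, 24, 28}, B = {4, 9, 22, 27}
A ∪ B = all elements in A or B
A ∪ B = {4, 5, 7, 9, 11, 22, 24, 27, 28}
Checking if 7 ∈ A ∪ B
7 is in A ∪ B → True

7 ∈ A ∪ B


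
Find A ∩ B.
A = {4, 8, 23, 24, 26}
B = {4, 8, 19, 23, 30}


A ∩ B = elements in both A and B
A = {4, 8, 23, 24, 26}
B = {4, 8, 19, 23, 30}
A ∩ B = {4, 8, 23}

A ∩ B = {4, 8, 23}


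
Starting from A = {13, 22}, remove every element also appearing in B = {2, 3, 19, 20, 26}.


A \ B = elements in A but not in B
A = {13, 22}
B = {2, 3, 19, 20, 26}
Remove from A any elements in B
A \ B = {13, 22}

A \ B = {13, 22}


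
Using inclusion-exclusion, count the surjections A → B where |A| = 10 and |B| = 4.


n = |A| = 10, k = |B| = 4. Surjections via inclusion-exclusion:
S(n,k) = Σ(-1)^i × C(k,i) × (k-i)^n, i=0 to k
i=0: (-1)^0×C(4,0)×4^10 = 1048576
i=1: (-1)^1×C(4,1)×3^10 = -236196
i=2: (-1)^2×C(4,2)×2^10 = 6144
i=3: (-1)^3×C(4,3)×1^10 = -4
i=4: (-1)^4×C(4,4)×0^10 = 0
Total = 818520

Number of surjections = 818520


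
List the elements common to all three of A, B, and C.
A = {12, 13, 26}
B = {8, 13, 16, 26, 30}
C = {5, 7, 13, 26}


A ∩ B = {13, 26}
(A ∩ B) ∩ C = {13, 26}

A ∩ B ∩ C = {13, 26}


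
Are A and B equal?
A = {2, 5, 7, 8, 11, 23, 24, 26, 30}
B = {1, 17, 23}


Two sets are equal iff they have exactly the same elements.
A = {2, 5, 7, 8, 11, 23, 24, 26, 30}
B = {1, 17, 23}
Differences: {1, 2, 5, 7, 8, 11, 17, 24, 26, 30}
A ≠ B

No, A ≠ B


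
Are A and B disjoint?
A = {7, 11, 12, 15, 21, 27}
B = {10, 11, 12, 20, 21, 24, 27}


Disjoint means A ∩ B = ∅.
A ∩ B = {11, 12, 21, 27}
A ∩ B ≠ ∅, so A and B are NOT disjoint.

No, A and B are not disjoint (A ∩ B = {11, 12, 21, 27})


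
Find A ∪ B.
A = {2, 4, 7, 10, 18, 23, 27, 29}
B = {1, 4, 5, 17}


A ∪ B = all elements in A or B (or both)
A = {2, 4, 7, 10, 18, 23, 27, 29}
B = {1, 4, 5, 17}
A ∪ B = {1, 2, 4, 5, 7, 10, 17, 18, 23, 27, 29}

A ∪ B = {1, 2, 4, 5, 7, 10, 17, 18, 23, 27, 29}


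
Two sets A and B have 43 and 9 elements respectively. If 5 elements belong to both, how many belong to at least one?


|A ∪ B| = |A| + |B| - |A ∩ B|
= 43 + 9 - 5
= 47

|A ∪ B| = 47


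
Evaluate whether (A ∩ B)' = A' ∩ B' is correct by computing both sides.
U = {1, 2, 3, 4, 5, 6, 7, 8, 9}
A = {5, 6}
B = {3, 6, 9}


LHS: A ∩ B = {6}
(A ∩ B)' = U \ (A ∩ B) = {1, 2, 3, 4, 5, 7, 8, 9}
A' = {1, 2, 3, 4, 7, 8, 9}, B' = {1, 2, 4, 5, 7, 8}
Claimed RHS: A' ∩ B' = {1, 2, 4, 7, 8}
Identity is INVALID: LHS = {1, 2, 3, 4, 5, 7, 8, 9} but the RHS claimed here equals {1, 2, 4, 7, 8}. The correct form is (A ∩ B)' = A' ∪ B'.

Identity is invalid: (A ∩ B)' = {1, 2, 3, 4, 5, 7, 8, 9} but A' ∩ B' = {1, 2, 4, 7, 8}. The correct De Morgan law is (A ∩ B)' = A' ∪ B'.


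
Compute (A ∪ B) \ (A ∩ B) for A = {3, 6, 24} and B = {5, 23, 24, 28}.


A △ B = (A \ B) ∪ (B \ A) = elements in exactly one of A or B
A \ B = {3, 6}
B \ A = {5, 23, 28}
A △ B = {3, 5, 6, 23, 28}

A △ B = {3, 5, 6, 23, 28}


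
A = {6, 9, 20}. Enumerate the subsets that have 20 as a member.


A subset of A contains 20 iff the remaining 2 elements form any subset of A \ {20}.
Count: 2^(n-1) = 2^2 = 4
Subsets containing 20: {20}, {6, 20}, {9, 20}, {6, 9, 20}

Subsets containing 20 (4 total): {20}, {6, 20}, {9, 20}, {6, 9, 20}


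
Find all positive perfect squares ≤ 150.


Checking each candidate:
Condition: positive perfect squares ≤ 150
Result = {1, 4, 9, 16, 25, 36, 49, 64, 81, 100, 121, 144}

{1, 4, 9, 16, 25, 36, 49, 64, 81, 100, 121, 144}


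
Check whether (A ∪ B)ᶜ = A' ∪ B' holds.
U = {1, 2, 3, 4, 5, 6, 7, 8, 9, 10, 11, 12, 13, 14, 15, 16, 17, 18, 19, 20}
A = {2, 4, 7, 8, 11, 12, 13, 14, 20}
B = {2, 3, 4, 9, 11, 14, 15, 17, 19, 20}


LHS: A ∪ B = {2, 3, 4, 7, 8, 9, 11, 12, 13, 14, 15, 17, 19, 20}
(A ∪ B)' = U \ (A ∪ B) = {1, 5, 6, 10, 16, 18}
A' = {1, 3, 5, 6, 9, 10, 15, 16, 17, 18, 19}, B' = {1, 5, 6, 7, 8, 10, 12, 13, 16, 18}
Claimed RHS: A' ∪ B' = {1, 3, 5, 6, 7, 8, 9, 10, 12, 13, 15, 16, 17, 18, 19}
Identity is INVALID: LHS = {1, 5, 6, 10, 16, 18} but the RHS claimed here equals {1, 3, 5, 6, 7, 8, 9, 10, 12, 13, 15, 16, 17, 18, 19}. The correct form is (A ∪ B)' = A' ∩ B'.

Identity is invalid: (A ∪ B)' = {1, 5, 6, 10, 16, 18} but A' ∪ B' = {1, 3, 5, 6, 7, 8, 9, 10, 12, 13, 15, 16, 17, 18, 19}. The correct De Morgan law is (A ∪ B)' = A' ∩ B'.


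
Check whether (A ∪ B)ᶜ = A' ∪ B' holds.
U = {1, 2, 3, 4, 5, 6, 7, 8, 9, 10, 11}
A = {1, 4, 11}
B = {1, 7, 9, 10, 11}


LHS: A ∪ B = {1, 4, 7, 9, 10, 11}
(A ∪ B)' = U \ (A ∪ B) = {2, 3, 5, 6, 8}
A' = {2, 3, 5, 6, 7, 8, 9, 10}, B' = {2, 3, 4, 5, 6, 8}
Claimed RHS: A' ∪ B' = {2, 3, 4, 5, 6, 7, 8, 9, 10}
Identity is INVALID: LHS = {2, 3, 5, 6, 8} but the RHS claimed here equals {2, 3, 4, 5, 6, 7, 8, 9, 10}. The correct form is (A ∪ B)' = A' ∩ B'.

Identity is invalid: (A ∪ B)' = {2, 3, 5, 6, 8} but A' ∪ B' = {2, 3, 4, 5, 6, 7, 8, 9, 10}. The correct De Morgan law is (A ∪ B)' = A' ∩ B'.


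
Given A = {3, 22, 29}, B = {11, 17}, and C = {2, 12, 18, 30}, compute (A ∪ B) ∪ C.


A ∪ B = {3, 11, 17, 22, 29}
(A ∪ B) ∪ C = {2, 3, 11, 12, 17, 18, 22, 29, 30}

A ∪ B ∪ C = {2, 3, 11, 12, 17, 18, 22, 29, 30}


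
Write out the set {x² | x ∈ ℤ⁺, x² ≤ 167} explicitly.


Checking each candidate:
Condition: positive perfect squares ≤ 167
Result = {1, 4, 9, 16, 25, 36, 49, 64, 81, 100, 121, 144}

{1, 4, 9, 16, 25, 36, 49, 64, 81, 100, 121, 144}


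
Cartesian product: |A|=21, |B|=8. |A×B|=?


|A × B| = |A| × |B|
= 21 × 8
= 168

|A × B| = 168


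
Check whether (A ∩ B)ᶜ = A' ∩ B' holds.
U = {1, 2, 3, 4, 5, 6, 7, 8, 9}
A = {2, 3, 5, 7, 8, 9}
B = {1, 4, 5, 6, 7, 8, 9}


LHS: A ∩ B = {5, 7, 8, 9}
(A ∩ B)' = U \ (A ∩ B) = {1, 2, 3, 4, 6}
A' = {1, 4, 6}, B' = {2, 3}
Claimed RHS: A' ∩ B' = ∅
Identity is INVALID: LHS = {1, 2, 3, 4, 6} but the RHS claimed here equals ∅. The correct form is (A ∩ B)' = A' ∪ B'.

Identity is invalid: (A ∩ B)' = {1, 2, 3, 4, 6} but A' ∩ B' = ∅. The correct De Morgan law is (A ∩ B)' = A' ∪ B'.


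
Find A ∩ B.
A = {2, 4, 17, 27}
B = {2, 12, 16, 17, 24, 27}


A ∩ B = elements in both A and B
A = {2, 4, 17, 27}
B = {2, 12, 16, 17, 24, 27}
A ∩ B = {2, 17, 27}

A ∩ B = {2, 17, 27}


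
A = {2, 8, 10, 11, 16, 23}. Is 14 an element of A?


A = {2, 8, 10, 11, 16, 23}
Checking if 14 is in A
14 is not in A → False

14 ∉ A


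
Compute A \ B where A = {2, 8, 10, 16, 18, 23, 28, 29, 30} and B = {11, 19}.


A \ B = elements in A but not in B
A = {2, 8, 10, 16, 18, 23, 28, 29, 30}
B = {11, 19}
Remove from A any elements in B
A \ B = {2, 8, 10, 16, 18, 23, 28, 29, 30}

A \ B = {2, 8, 10, 16, 18, 23, 28, 29, 30}


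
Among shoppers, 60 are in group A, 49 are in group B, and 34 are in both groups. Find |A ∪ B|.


|A ∪ B| = |A| + |B| - |A ∩ B|
= 60 + 49 - 34
= 75

|A ∪ B| = 75


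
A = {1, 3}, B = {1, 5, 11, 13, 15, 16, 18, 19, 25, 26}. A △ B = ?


A △ B = (A \ B) ∪ (B \ A) = elements in exactly one of A or B
A \ B = {3}
B \ A = {5, 11, 13, 15, 16, 18, 19, 25, 26}
A △ B = {3, 5, 11, 13, 15, 16, 18, 19, 25, 26}

A △ B = {3, 5, 11, 13, 15, 16, 18, 19, 25, 26}


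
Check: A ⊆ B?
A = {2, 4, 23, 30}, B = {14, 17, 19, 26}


A ⊆ B means every element of A is in B.
Elements in A not in B: {2, 4, 23, 30}
So A ⊄ B.

No, A ⊄ B


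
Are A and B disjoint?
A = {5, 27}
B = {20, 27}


Disjoint means A ∩ B = ∅.
A ∩ B = {27}
A ∩ B ≠ ∅, so A and B are NOT disjoint.

No, A and B are not disjoint (A ∩ B = {27})


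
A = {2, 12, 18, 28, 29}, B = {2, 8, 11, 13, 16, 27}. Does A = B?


Two sets are equal iff they have exactly the same elements.
A = {2, 12, 18, 28, 29}
B = {2, 8, 11, 13, 16, 27}
Differences: {8, 11, 12, 13, 16, 18, 27, 28, 29}
A ≠ B

No, A ≠ B


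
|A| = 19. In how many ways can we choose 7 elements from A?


C(n,k) = n! / (k!(n-k)!)
C(19,7) = 19! / (7!12!)
= 50388

C(19,7) = 50388


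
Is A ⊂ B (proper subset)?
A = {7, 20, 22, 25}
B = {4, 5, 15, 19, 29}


A ⊂ B requires: A ⊆ B AND A ≠ B.
A ⊆ B? No
A ⊄ B, so A is not a proper subset.

No, A is not a proper subset of B


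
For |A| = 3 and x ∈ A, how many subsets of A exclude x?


Subsets of A avoiding x are subsets of A \ {x}, which has 2 elements.
Count = 2^(n-1) = 2^2
= 4

Number of subsets avoiding x = 4


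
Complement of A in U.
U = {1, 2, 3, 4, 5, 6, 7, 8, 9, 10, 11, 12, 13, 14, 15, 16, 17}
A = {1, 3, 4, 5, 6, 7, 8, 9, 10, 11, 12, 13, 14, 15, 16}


Aᶜ = U \ A = elements in U but not in A
U = {1, 2, 3, 4, 5, 6, 7, 8, 9, 10, 11, 12, 13, 14, 15, 16, 17}
A = {1, 3, 4, 5, 6, 7, 8, 9, 10, 11, 12, 13, 14, 15, 16}
Aᶜ = {2, 17}

Aᶜ = {2, 17}


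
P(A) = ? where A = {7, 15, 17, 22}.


|A| = 4, so |P(A)| = 2^4 = 16
Enumerate subsets by cardinality (0 to 4):
∅, {7}, {15}, {17}, {22}, {7, 15}, {7, 17}, {7, 22}, {15, 17}, {15, 22}, {17, 22}, {7, 15, 17}, {7, 15, 22}, {7, 17, 22}, {15, 17, 22}, {7, 15, 17, 22}

P(A) has 16 subsets: ∅, {7}, {15}, {17}, {22}, {7, 15}, {7, 17}, {7, 22}, {15, 17}, {15, 22}, {17, 22}, {7, 15, 17}, {7, 15, 22}, {7, 17, 22}, {15, 17, 22}, {7, 15, 17, 22}


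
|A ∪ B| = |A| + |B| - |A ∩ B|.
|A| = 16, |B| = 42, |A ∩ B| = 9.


|A ∪ B| = |A| + |B| - |A ∩ B|
= 16 + 42 - 9
= 49

|A ∪ B| = 49


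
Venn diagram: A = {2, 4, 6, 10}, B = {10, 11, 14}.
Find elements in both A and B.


A = {2, 4, 6, 10}
B = {10, 11, 14}
Region: in both A and B
Elements: {10}

Elements in both A and B: {10}


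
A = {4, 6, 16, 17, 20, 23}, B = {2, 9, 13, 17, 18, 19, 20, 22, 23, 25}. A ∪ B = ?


A ∪ B = all elements in A or B (or both)
A = {4, 6, 16, 17, 20, 23}
B = {2, 9, 13, 17, 18, 19, 20, 22, 23, 25}
A ∪ B = {2, 4, 6, 9, 13, 16, 17, 18, 19, 20, 22, 23, 25}

A ∪ B = {2, 4, 6, 9, 13, 16, 17, 18, 19, 20, 22, 23, 25}


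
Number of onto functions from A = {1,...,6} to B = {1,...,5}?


n = |A| = 6, k = |B| = 5. Surjections via inclusion-exclusion:
S(n,k) = Σ(-1)^i × C(k,i) × (k-i)^n, i=0 to k
i=0: (-1)^0×C(5,0)×5^6 = 15625
i=1: (-1)^1×C(5,1)×4^6 = -20480
i=2: (-1)^2×C(5,2)×3^6 = 7290
i=3: (-1)^3×C(5,3)×2^6 = -640
i=4: (-1)^4×C(5,4)×1^6 = 5
i=5: (-1)^5×C(5,5)×0^6 = 0
Total = 1800

Number of surjections = 1800


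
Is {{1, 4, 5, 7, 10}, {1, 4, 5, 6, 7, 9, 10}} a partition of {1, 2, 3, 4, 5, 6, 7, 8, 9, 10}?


A partition requires: (1) non-empty parts, (2) pairwise disjoint, (3) union = U
Parts: {1, 4, 5, 7, 10}, {1, 4, 5, 6, 7, 9, 10}
Union of parts: {1, 4, 5, 6, 7, 9, 10}
U = {1, 2, 3, 4, 5, 6, 7, 8, 9, 10}
All non-empty? True
Pairwise disjoint? False
Covers U? False

No, not a valid partition


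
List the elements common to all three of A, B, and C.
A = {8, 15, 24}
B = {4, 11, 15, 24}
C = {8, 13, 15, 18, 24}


A ∩ B = {15, 24}
(A ∩ B) ∩ C = {15, 24}

A ∩ B ∩ C = {15, 24}


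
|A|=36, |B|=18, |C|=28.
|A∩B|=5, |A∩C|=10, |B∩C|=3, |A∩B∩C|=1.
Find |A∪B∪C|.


|A∪B∪C| = |A|+|B|+|C| - |A∩B|-|A∩C|-|B∩C| + |A∩B∩C|
= 36+18+28 - 5-10-3 + 1
= 82 - 18 + 1
= 65

|A ∪ B ∪ C| = 65


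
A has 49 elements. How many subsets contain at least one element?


Total subsets = 2^n = 2^49 = 562949953421312
Non-empty subsets exclude the empty set: 2^n - 1
= 562949953421312 - 1
= 562949953421311

Number of non-empty subsets = 562949953421311


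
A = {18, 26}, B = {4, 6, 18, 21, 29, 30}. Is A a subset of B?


A ⊆ B means every element of A is in B.
Elements in A not in B: {26}
So A ⊄ B.

No, A ⊄ B


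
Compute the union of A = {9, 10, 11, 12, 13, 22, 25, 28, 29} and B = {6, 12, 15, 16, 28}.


A ∪ B = all elements in A or B (or both)
A = {9, 10, 11, 12, 13, 22, 25, 28, 29}
B = {6, 12, 15, 16, 28}
A ∪ B = {6, 9, 10, 11, 12, 13, 15, 16, 22, 25, 28, 29}

A ∪ B = {6, 9, 10, 11, 12, 13, 15, 16, 22, 25, 28, 29}


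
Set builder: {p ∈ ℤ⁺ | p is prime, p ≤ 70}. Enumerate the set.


Checking each candidate:
Condition: primes ≤ 70
Result = {2, 3, 5, 7, 11, 13, 17, 19, 23, 29, 31, 37, 41, 43, 47, 53, 59, 61, 67}

{2, 3, 5, 7, 11, 13, 17, 19, 23, 29, 31, 37, 41, 43, 47, 53, 59, 61, 67}


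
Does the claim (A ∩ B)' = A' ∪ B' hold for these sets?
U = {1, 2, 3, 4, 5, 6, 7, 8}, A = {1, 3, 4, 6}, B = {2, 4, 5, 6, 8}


LHS: A ∩ B = {4, 6}
(A ∩ B)' = U \ (A ∩ B) = {1, 2, 3, 5, 7, 8}
A' = {2, 5, 7, 8}, B' = {1, 3, 7}
Claimed RHS: A' ∪ B' = {1, 2, 3, 5, 7, 8}
Identity is VALID: LHS = RHS = {1, 2, 3, 5, 7, 8} ✓

Identity is valid. (A ∩ B)' = A' ∪ B' = {1, 2, 3, 5, 7, 8}


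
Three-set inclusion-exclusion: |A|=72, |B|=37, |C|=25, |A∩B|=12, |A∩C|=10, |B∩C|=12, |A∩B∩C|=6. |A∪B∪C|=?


|A∪B∪C| = |A|+|B|+|C| - |A∩B|-|A∩C|-|B∩C| + |A∩B∩C|
= 72+37+25 - 12-10-12 + 6
= 134 - 34 + 6
= 106

|A ∪ B ∪ C| = 106


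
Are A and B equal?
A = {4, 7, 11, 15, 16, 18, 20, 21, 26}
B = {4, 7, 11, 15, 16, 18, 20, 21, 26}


Two sets are equal iff they have exactly the same elements.
A = {4, 7, 11, 15, 16, 18, 20, 21, 26}
B = {4, 7, 11, 15, 16, 18, 20, 21, 26}
Same elements → A = B

Yes, A = B


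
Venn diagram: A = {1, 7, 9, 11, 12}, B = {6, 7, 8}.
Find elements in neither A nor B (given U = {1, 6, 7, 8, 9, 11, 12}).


A = {1, 7, 9, 11, 12}
B = {6, 7, 8}
Region: in neither A nor B (given U = {1, 6, 7, 8, 9, 11, 12})
Elements: ∅

Elements in neither A nor B (given U = {1, 6, 7, 8, 9, 11, 12}): ∅


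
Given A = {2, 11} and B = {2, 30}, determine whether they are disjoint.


Disjoint means A ∩ B = ∅.
A ∩ B = {2}
A ∩ B ≠ ∅, so A and B are NOT disjoint.

No, A and B are not disjoint (A ∩ B = {2})


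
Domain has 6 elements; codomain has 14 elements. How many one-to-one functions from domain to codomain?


An injection sends each of |A| = 6 inputs to a distinct output in B.
# injections = |B|·(|B|-1)·…·(|B|-|A|+1) = 14! / (14 - 6)!
= 14 × 13 × 12 × 11 × 10 × 9
= 2162160

Number of injections = 2162160


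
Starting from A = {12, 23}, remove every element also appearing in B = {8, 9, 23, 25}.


A \ B = elements in A but not in B
A = {12, 23}
B = {8, 9, 23, 25}
Remove from A any elements in B
A \ B = {12}

A \ B = {12}


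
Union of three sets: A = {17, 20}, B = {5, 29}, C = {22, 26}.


A ∪ B = {5, 17, 20, 29}
(A ∪ B) ∪ C = {5, 17, 20, 22, 26, 29}

A ∪ B ∪ C = {5, 17, 20, 22, 26, 29}


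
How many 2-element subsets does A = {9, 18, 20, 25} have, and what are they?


|A| = 4, so A has C(4,2) = 6 subsets of size 2.
Enumerate by choosing 2 elements from A at a time:
{9, 18}, {9, 20}, {9, 25}, {18, 20}, {18, 25}, {20, 25}

2-element subsets (6 total): {9, 18}, {9, 20}, {9, 25}, {18, 20}, {18, 25}, {20, 25}


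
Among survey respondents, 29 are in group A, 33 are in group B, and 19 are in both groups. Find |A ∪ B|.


|A ∪ B| = |A| + |B| - |A ∩ B|
= 29 + 33 - 19
= 43

|A ∪ B| = 43


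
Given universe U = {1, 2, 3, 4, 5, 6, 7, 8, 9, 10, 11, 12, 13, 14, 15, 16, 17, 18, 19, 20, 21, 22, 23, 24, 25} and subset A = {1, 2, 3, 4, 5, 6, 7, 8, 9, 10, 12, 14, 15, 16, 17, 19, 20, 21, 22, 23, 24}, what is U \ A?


Aᶜ = U \ A = elements in U but not in A
U = {1, 2, 3, 4, 5, 6, 7, 8, 9, 10, 11, 12, 13, 14, 15, 16, 17, 18, 19, 20, 21, 22, 23, 24, 25}
A = {1, 2, 3, 4, 5, 6, 7, 8, 9, 10, 12, 14, 15, 16, 17, 19, 20, 21, 22, 23, 24}
Aᶜ = {11, 13, 18, 25}

Aᶜ = {11, 13, 18, 25}


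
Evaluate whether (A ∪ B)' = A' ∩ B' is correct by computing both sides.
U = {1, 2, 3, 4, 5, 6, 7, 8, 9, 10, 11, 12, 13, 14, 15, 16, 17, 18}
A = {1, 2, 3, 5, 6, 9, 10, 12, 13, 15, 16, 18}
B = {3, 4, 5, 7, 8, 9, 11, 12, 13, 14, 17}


LHS: A ∪ B = {1, 2, 3, 4, 5, 6, 7, 8, 9, 10, 11, 12, 13, 14, 15, 16, 17, 18}
(A ∪ B)' = U \ (A ∪ B) = ∅
A' = {4, 7, 8, 11, 14, 17}, B' = {1, 2, 6, 10, 15, 16, 18}
Claimed RHS: A' ∩ B' = ∅
Identity is VALID: LHS = RHS = ∅ ✓

Identity is valid. (A ∪ B)' = A' ∩ B' = ∅


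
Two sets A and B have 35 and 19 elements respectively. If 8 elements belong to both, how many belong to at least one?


|A ∪ B| = |A| + |B| - |A ∩ B|
= 35 + 19 - 8
= 46

|A ∪ B| = 46


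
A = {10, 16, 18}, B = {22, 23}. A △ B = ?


A △ B = (A \ B) ∪ (B \ A) = elements in exactly one of A or B
A \ B = {10, 16, 18}
B \ A = {22, 23}
A △ B = {10, 16, 18, 22, 23}

A △ B = {10, 16, 18, 22, 23}


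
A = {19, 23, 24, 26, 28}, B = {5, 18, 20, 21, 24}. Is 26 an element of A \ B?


A = {19, 23, 24, 26, 28}, B = {5, 18, 20, 21, 24}
A \ B = elements in A but not in B
A \ B = {19, 23, 26, 28}
Checking if 26 ∈ A \ B
26 is in A \ B → True

26 ∈ A \ B


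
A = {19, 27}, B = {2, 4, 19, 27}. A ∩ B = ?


A ∩ B = elements in both A and B
A = {19, 27}
B = {2, 4, 19, 27}
A ∩ B = {19, 27}

A ∩ B = {19, 27}


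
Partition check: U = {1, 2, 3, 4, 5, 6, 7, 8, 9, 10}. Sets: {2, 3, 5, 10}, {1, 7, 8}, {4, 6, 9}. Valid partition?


A partition requires: (1) non-empty parts, (2) pairwise disjoint, (3) union = U
Parts: {2, 3, 5, 10}, {1, 7, 8}, {4, 6, 9}
Union of parts: {1, 2, 3, 4, 5, 6, 7, 8, 9, 10}
U = {1, 2, 3, 4, 5, 6, 7, 8, 9, 10}
All non-empty? True
Pairwise disjoint? True
Covers U? True

Yes, valid partition


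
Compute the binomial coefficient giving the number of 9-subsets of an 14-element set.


C(n,k) = n! / (k!(n-k)!)
C(14,9) = 14! / (9!5!)
= 2002

C(14,9) = 2002


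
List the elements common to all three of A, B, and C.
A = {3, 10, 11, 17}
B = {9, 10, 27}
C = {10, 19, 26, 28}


A ∩ B = {10}
(A ∩ B) ∩ C = {10}

A ∩ B ∩ C = {10}


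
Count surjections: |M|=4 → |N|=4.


n = |M| = 4, k = |N| = 4. Surjections via inclusion-exclusion:
S(n,k) = Σ(-1)^i × C(k,i) × (k-i)^n, i=0 to k
i=0: (-1)^0×C(4,0)×4^4 = 256
i=1: (-1)^1×C(4,1)×3^4 = -324
i=2: (-1)^2×C(4,2)×2^4 = 96
i=3: (-1)^3×C(4,3)×1^4 = -4
i=4: (-1)^4×C(4,4)×0^4 = 0
Total = 24

Number of surjections = 24


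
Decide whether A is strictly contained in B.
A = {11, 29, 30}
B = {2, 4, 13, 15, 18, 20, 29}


A ⊂ B requires: A ⊆ B AND A ≠ B.
A ⊆ B? No
A ⊄ B, so A is not a proper subset.

No, A is not a proper subset of B


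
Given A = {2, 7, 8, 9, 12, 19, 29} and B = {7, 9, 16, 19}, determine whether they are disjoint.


Disjoint means A ∩ B = ∅.
A ∩ B = {7, 9, 19}
A ∩ B ≠ ∅, so A and B are NOT disjoint.

No, A and B are not disjoint (A ∩ B = {7, 9, 19})


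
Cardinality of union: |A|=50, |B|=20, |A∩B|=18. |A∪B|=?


|A ∪ B| = |A| + |B| - |A ∩ B|
= 50 + 20 - 18
= 52

|A ∪ B| = 52


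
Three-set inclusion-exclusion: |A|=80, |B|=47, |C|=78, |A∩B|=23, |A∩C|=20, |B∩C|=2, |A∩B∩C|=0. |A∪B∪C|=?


|A∪B∪C| = |A|+|B|+|C| - |A∩B|-|A∩C|-|B∩C| + |A∩B∩C|
= 80+47+78 - 23-20-2 + 0
= 205 - 45 + 0
= 160

|A ∪ B ∪ C| = 160


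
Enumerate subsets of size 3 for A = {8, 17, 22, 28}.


|A| = 4, so A has C(4,3) = 4 subsets of size 3.
Enumerate by choosing 3 elements from A at a time:
{8, 17, 22}, {8, 17, 28}, {8, 22, 28}, {17, 22, 28}

3-element subsets (4 total): {8, 17, 22}, {8, 17, 28}, {8, 22, 28}, {17, 22, 28}


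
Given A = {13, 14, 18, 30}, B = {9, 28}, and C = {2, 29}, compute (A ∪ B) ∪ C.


A ∪ B = {9, 13, 14, 18, 28, 30}
(A ∪ B) ∪ C = {2, 9, 13, 14, 18, 28, 29, 30}

A ∪ B ∪ C = {2, 9, 13, 14, 18, 28, 29, 30}


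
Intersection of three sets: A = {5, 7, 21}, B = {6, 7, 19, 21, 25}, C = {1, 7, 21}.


A ∩ B = {7, 21}
(A ∩ B) ∩ C = {7, 21}

A ∩ B ∩ C = {7, 21}


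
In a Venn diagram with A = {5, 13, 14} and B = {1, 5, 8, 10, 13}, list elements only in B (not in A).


A = {5, 13, 14}
B = {1, 5, 8, 10, 13}
Region: only in B (not in A)
Elements: {1, 8, 10}

Elements only in B (not in A): {1, 8, 10}


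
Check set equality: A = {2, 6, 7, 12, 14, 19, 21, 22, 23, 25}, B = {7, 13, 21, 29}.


Two sets are equal iff they have exactly the same elements.
A = {2, 6, 7, 12, 14, 19, 21, 22, 23, 25}
B = {7, 13, 21, 29}
Differences: {2, 6, 12, 13, 14, 19, 22, 23, 25, 29}
A ≠ B

No, A ≠ B


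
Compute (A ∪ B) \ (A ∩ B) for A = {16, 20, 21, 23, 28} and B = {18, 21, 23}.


A △ B = (A \ B) ∪ (B \ A) = elements in exactly one of A or B
A \ B = {16, 20, 28}
B \ A = {18}
A △ B = {16, 18, 20, 28}

A △ B = {16, 18, 20, 28}


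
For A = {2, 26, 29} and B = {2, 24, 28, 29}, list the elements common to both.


A ∩ B = elements in both A and B
A = {2, 26, 29}
B = {2, 24, 28, 29}
A ∩ B = {2, 29}

A ∩ B = {2, 29}


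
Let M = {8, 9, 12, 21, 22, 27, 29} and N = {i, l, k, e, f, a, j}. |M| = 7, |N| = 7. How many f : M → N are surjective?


n = |M| = 7, k = |N| = 7. Surjections via inclusion-exclusion:
S(n,k) = Σ(-1)^i × C(k,i) × (k-i)^n, i=0 to k
i=0: (-1)^0×C(7,0)×7^7 = 823543
i=1: (-1)^1×C(7,1)×6^7 = -1959552
i=2: (-1)^2×C(7,2)×5^7 = 1640625
i=3: (-1)^3×C(7,3)×4^7 = -573440
i=4: (-1)^4×C(7,4)×3^7 = 76545
i=5: (-1)^5×C(7,5)×2^7 = -2688
i=6: (-1)^6×C(7,6)×1^7 = 7
i=7: (-1)^7×C(7,7)×0^7 = 0
Total = 5040

Number of surjections = 5040


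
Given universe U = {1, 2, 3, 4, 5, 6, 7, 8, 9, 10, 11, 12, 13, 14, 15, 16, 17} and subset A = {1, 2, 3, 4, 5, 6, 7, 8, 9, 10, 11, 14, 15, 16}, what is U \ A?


Aᶜ = U \ A = elements in U but not in A
U = {1, 2, 3, 4, 5, 6, 7, 8, 9, 10, 11, 12, 13, 14, 15, 16, 17}
A = {1, 2, 3, 4, 5, 6, 7, 8, 9, 10, 11, 14, 15, 16}
Aᶜ = {12, 13, 17}

Aᶜ = {12, 13, 17}


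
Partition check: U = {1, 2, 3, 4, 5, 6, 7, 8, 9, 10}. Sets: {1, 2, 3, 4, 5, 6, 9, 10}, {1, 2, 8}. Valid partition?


A partition requires: (1) non-empty parts, (2) pairwise disjoint, (3) union = U
Parts: {1, 2, 3, 4, 5, 6, 9, 10}, {1, 2, 8}
Union of parts: {1, 2, 3, 4, 5, 6, 8, 9, 10}
U = {1, 2, 3, 4, 5, 6, 7, 8, 9, 10}
All non-empty? True
Pairwise disjoint? False
Covers U? False

No, not a valid partition


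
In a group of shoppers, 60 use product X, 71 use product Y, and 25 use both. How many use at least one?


|A ∪ B| = |A| + |B| - |A ∩ B|
= 60 + 71 - 25
= 106

|A ∪ B| = 106


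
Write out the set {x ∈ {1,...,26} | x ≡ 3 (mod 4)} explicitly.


Checking each candidate:
Condition: x in {1,...,26} with x ≡ 3 (mod 4)
Result = {3, 7, 11, 15, 19, 23}

{3, 7, 11, 15, 19, 23}


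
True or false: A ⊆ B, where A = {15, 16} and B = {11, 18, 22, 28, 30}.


A ⊆ B means every element of A is in B.
Elements in A not in B: {15, 16}
So A ⊄ B.

No, A ⊄ B


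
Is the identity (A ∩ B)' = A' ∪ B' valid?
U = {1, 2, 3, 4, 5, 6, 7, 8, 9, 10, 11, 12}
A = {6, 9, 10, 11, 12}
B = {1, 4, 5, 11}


LHS: A ∩ B = {11}
(A ∩ B)' = U \ (A ∩ B) = {1, 2, 3, 4, 5, 6, 7, 8, 9, 10, 12}
A' = {1, 2, 3, 4, 5, 7, 8}, B' = {2, 3, 6, 7, 8, 9, 10, 12}
Claimed RHS: A' ∪ B' = {1, 2, 3, 4, 5, 6, 7, 8, 9, 10, 12}
Identity is VALID: LHS = RHS = {1, 2, 3, 4, 5, 6, 7, 8, 9, 10, 12} ✓

Identity is valid. (A ∩ B)' = A' ∪ B' = {1, 2, 3, 4, 5, 6, 7, 8, 9, 10, 12}


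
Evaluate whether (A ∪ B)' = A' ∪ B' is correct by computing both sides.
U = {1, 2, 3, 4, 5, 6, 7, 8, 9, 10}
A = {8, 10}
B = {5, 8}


LHS: A ∪ B = {5, 8, 10}
(A ∪ B)' = U \ (A ∪ B) = {1, 2, 3, 4, 6, 7, 9}
A' = {1, 2, 3, 4, 5, 6, 7, 9}, B' = {1, 2, 3, 4, 6, 7, 9, 10}
Claimed RHS: A' ∪ B' = {1, 2, 3, 4, 5, 6, 7, 9, 10}
Identity is INVALID: LHS = {1, 2, 3, 4, 6, 7, 9} but the RHS claimed here equals {1, 2, 3, 4, 5, 6, 7, 9, 10}. The correct form is (A ∪ B)' = A' ∩ B'.

Identity is invalid: (A ∪ B)' = {1, 2, 3, 4, 6, 7, 9} but A' ∪ B' = {1, 2, 3, 4, 5, 6, 7, 9, 10}. The correct De Morgan law is (A ∪ B)' = A' ∩ B'.


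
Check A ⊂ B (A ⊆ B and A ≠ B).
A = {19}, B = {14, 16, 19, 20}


A ⊂ B requires: A ⊆ B AND A ≠ B.
A ⊆ B? Yes
A = B? No
A ⊂ B: Yes (A is a proper subset of B)

Yes, A ⊂ B


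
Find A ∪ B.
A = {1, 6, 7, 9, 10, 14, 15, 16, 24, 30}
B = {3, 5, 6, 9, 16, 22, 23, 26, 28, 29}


A ∪ B = all elements in A or B (or both)
A = {1, 6, 7, 9, 10, 14, 15, 16, 24, 30}
B = {3, 5, 6, 9, 16, 22, 23, 26, 28, 29}
A ∪ B = {1, 3, 5, 6, 7, 9, 10, 14, 15, 16, 22, 23, 24, 26, 28, 29, 30}

A ∪ B = {1, 3, 5, 6, 7, 9, 10, 14, 15, 16, 22, 23, 24, 26, 28, 29, 30}


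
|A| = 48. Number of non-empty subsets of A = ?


Total subsets = 2^n = 2^48 = 281474976710656
Non-empty subsets exclude the empty set: 2^n - 1
= 281474976710656 - 1
= 281474976710655

Number of non-empty subsets = 281474976710655


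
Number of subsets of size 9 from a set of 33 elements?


C(n,k) = n! / (k!(n-k)!)
C(33,9) = 33! / (9!24!)
= 38567100

C(33,9) = 38567100


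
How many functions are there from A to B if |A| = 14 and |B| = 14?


Each of |A| = 14 inputs maps to any of |B| = 14 outputs.
# functions = |B|^|A| = 14^14
= 11112006825558016

Number of functions = 11112006825558016


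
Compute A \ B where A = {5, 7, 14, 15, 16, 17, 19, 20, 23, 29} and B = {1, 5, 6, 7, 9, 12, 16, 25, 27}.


A \ B = elements in A but not in B
A = {5, 7, 14, 15, 16, 17, 19, 20, 23, 29}
B = {1, 5, 6, 7, 9, 12, 16, 25, 27}
Remove from A any elements in B
A \ B = {14, 15, 17, 19, 20, 23, 29}

A \ B = {14, 15, 17, 19, 20, 23, 29}


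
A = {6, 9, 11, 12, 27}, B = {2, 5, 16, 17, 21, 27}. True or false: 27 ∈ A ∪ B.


A = {6, 9, 11, 12, 27}, B = {2, 5, 16, 17, 21, 27}
A ∪ B = all elements in A or B
A ∪ B = {2, 5, 6, 9, 11, 12, 16, 17, 21, 27}
Checking if 27 ∈ A ∪ B
27 is in A ∪ B → True

27 ∈ A ∪ B


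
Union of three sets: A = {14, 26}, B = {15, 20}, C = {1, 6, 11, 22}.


A ∪ B = {14, 15, 20, 26}
(A ∪ B) ∪ C = {1, 6, 11, 14, 15, 20, 22, 26}

A ∪ B ∪ C = {1, 6, 11, 14, 15, 20, 22, 26}


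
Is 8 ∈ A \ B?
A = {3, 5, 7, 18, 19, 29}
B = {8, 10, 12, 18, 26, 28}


A = {3, 5, 7, 18, 19, 29}, B = {8, 10, 12, 18, 26, 28}
A \ B = elements in A but not in B
A \ B = {3, 5, 7, 19, 29}
Checking if 8 ∈ A \ B
8 is not in A \ B → False

8 ∉ A \ B


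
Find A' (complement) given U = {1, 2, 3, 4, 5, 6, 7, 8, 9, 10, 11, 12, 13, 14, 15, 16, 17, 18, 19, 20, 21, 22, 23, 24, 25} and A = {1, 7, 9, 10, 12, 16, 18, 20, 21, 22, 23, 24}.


Aᶜ = U \ A = elements in U but not in A
U = {1, 2, 3, 4, 5, 6, 7, 8, 9, 10, 11, 12, 13, 14, 15, 16, 17, 18, 19, 20, 21, 22, 23, 24, 25}
A = {1, 7, 9, 10, 12, 16, 18, 20, 21, 22, 23, 24}
Aᶜ = {2, 3, 4, 5, 6, 8, 11, 13, 14, 15, 17, 19, 25}

Aᶜ = {2, 3, 4, 5, 6, 8, 11, 13, 14, 15, 17, 19, 25}


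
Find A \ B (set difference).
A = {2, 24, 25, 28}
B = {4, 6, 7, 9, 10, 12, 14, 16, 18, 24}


A \ B = elements in A but not in B
A = {2, 24, 25, 28}
B = {4, 6, 7, 9, 10, 12, 14, 16, 18, 24}
Remove from A any elements in B
A \ B = {2, 25, 28}

A \ B = {2, 25, 28}


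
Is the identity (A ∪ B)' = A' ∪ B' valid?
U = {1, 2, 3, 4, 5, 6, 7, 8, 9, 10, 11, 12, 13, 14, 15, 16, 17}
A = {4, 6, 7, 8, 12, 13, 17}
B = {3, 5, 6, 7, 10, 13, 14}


LHS: A ∪ B = {3, 4, 5, 6, 7, 8, 10, 12, 13, 14, 17}
(A ∪ B)' = U \ (A ∪ B) = {1, 2, 9, 11, 15, 16}
A' = {1, 2, 3, 5, 9, 10, 11, 14, 15, 16}, B' = {1, 2, 4, 8, 9, 11, 12, 15, 16, 17}
Claimed RHS: A' ∪ B' = {1, 2, 3, 4, 5, 8, 9, 10, 11, 12, 14, 15, 16, 17}
Identity is INVALID: LHS = {1, 2, 9, 11, 15, 16} but the RHS claimed here equals {1, 2, 3, 4, 5, 8, 9, 10, 11, 12, 14, 15, 16, 17}. The correct form is (A ∪ B)' = A' ∩ B'.

Identity is invalid: (A ∪ B)' = {1, 2, 9, 11, 15, 16} but A' ∪ B' = {1, 2, 3, 4, 5, 8, 9, 10, 11, 12, 14, 15, 16, 17}. The correct De Morgan law is (A ∪ B)' = A' ∩ B'.


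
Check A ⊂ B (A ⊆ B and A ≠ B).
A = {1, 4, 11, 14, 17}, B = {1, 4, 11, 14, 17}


A ⊂ B requires: A ⊆ B AND A ≠ B.
A ⊆ B? Yes
A = B? Yes
A = B, so A is not a PROPER subset.

No, A is not a proper subset of B


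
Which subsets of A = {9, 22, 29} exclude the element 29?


A subset of A that omits 29 is a subset of A \ {29}, so there are 2^(n-1) = 2^2 = 4 of them.
Subsets excluding 29: ∅, {9}, {22}, {9, 22}

Subsets excluding 29 (4 total): ∅, {9}, {22}, {9, 22}


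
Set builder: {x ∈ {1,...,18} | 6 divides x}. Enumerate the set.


Checking each candidate:
Condition: multiples of 6 in {1,...,18}
Result = {6, 12, 18}

{6, 12, 18}


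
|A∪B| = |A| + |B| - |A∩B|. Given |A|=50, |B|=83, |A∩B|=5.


|A ∪ B| = |A| + |B| - |A ∩ B|
= 50 + 83 - 5
= 128

|A ∪ B| = 128


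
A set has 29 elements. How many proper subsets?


Total subsets = 2^n = 2^29 = 536870912
Proper subsets exclude the set itself: 2^n - 1
= 536870912 - 1
= 536870911

Number of proper subsets = 536870911


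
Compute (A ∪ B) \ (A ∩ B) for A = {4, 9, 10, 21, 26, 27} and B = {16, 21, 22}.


A △ B = (A \ B) ∪ (B \ A) = elements in exactly one of A or B
A \ B = {4, 9, 10, 26, 27}
B \ A = {16, 22}
A △ B = {4, 9, 10, 16, 22, 26, 27}

A △ B = {4, 9, 10, 16, 22, 26, 27}


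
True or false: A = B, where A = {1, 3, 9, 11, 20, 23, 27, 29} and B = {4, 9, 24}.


Two sets are equal iff they have exactly the same elements.
A = {1, 3, 9, 11, 20, 23, 27, 29}
B = {4, 9, 24}
Differences: {1, 3, 4, 11, 20, 23, 24, 27, 29}
A ≠ B

No, A ≠ B


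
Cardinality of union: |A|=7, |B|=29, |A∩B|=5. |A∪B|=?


|A ∪ B| = |A| + |B| - |A ∩ B|
= 7 + 29 - 5
= 31

|A ∪ B| = 31


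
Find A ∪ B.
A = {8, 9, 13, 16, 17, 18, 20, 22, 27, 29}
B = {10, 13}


A ∪ B = all elements in A or B (or both)
A = {8, 9, 13, 16, 17, 18, 20, 22, 27, 29}
B = {10, 13}
A ∪ B = {8, 9, 10, 13, 16, 17, 18, 20, 22, 27, 29}

A ∪ B = {8, 9, 10, 13, 16, 17, 18, 20, 22, 27, 29}


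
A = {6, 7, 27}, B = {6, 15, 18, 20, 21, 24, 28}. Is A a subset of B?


A ⊆ B means every element of A is in B.
Elements in A not in B: {7, 27}
So A ⊄ B.

No, A ⊄ B


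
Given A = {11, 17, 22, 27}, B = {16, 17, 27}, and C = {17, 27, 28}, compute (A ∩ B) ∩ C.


A ∩ B = {17, 27}
(A ∩ B) ∩ C = {17, 27}

A ∩ B ∩ C = {17, 27}


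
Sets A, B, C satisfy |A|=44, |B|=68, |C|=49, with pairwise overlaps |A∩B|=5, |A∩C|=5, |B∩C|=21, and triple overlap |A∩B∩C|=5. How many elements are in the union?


|A∪B∪C| = |A|+|B|+|C| - |A∩B|-|A∩C|-|B∩C| + |A∩B∩C|
= 44+68+49 - 5-5-21 + 5
= 161 - 31 + 5
= 135

|A ∪ B ∪ C| = 135


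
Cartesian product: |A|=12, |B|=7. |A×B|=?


|A × B| = |A| × |B|
= 12 × 7
= 84

|A × B| = 84


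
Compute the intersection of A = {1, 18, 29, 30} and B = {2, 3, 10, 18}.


A ∩ B = elements in both A and B
A = {1, 18, 29, 30}
B = {2, 3, 10, 18}
A ∩ B = {18}

A ∩ B = {18}


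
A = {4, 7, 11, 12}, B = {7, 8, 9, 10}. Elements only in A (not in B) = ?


A = {4, 7, 11, 12}
B = {7, 8, 9, 10}
Region: only in A (not in B)
Elements: {4, 11, 12}

Elements only in A (not in B): {4, 11, 12}


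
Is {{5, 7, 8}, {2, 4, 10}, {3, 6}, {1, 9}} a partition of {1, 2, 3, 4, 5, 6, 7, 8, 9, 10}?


A partition requires: (1) non-empty parts, (2) pairwise disjoint, (3) union = U
Parts: {5, 7, 8}, {2, 4, 10}, {3, 6}, {1, 9}
Union of parts: {1, 2, 3, 4, 5, 6, 7, 8, 9, 10}
U = {1, 2, 3, 4, 5, 6, 7, 8, 9, 10}
All non-empty? True
Pairwise disjoint? True
Covers U? True

Yes, valid partition


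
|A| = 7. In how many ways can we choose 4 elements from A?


C(n,k) = n! / (k!(n-k)!)
C(7,4) = 7! / (4!3!)
= 35

C(7,4) = 35


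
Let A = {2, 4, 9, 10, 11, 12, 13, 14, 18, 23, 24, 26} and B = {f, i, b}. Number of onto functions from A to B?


n = |A| = 12, k = |B| = 3. Surjections via inclusion-exclusion:
S(n,k) = Σ(-1)^i × C(k,i) × (k-i)^n, i=0 to k
i=0: (-1)^0×C(3,0)×3^12 = 531441
i=1: (-1)^1×C(3,1)×2^12 = -12288
i=2: (-1)^2×C(3,2)×1^12 = 3
i=3: (-1)^3×C(3,3)×0^12 = 0
Total = 519156

Number of surjections = 519156


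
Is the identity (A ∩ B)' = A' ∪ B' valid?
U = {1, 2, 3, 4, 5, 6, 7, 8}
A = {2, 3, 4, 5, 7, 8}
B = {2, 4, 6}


LHS: A ∩ B = {2, 4}
(A ∩ B)' = U \ (A ∩ B) = {1, 3, 5, 6, 7, 8}
A' = {1, 6}, B' = {1, 3, 5, 7, 8}
Claimed RHS: A' ∪ B' = {1, 3, 5, 6, 7, 8}
Identity is VALID: LHS = RHS = {1, 3, 5, 6, 7, 8} ✓

Identity is valid. (A ∩ B)' = A' ∪ B' = {1, 3, 5, 6, 7, 8}


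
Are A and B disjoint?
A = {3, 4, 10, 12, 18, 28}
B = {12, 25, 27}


Disjoint means A ∩ B = ∅.
A ∩ B = {12}
A ∩ B ≠ ∅, so A and B are NOT disjoint.

No, A and B are not disjoint (A ∩ B = {12})


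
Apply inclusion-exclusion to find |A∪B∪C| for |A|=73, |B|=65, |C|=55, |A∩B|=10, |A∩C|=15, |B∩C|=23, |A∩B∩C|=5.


|A∪B∪C| = |A|+|B|+|C| - |A∩B|-|A∩C|-|B∩C| + |A∩B∩C|
= 73+65+55 - 10-15-23 + 5
= 193 - 48 + 5
= 150

|A ∪ B ∪ C| = 150


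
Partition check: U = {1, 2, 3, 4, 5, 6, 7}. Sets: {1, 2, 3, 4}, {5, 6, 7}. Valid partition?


A partition requires: (1) non-empty parts, (2) pairwise disjoint, (3) union = U
Parts: {1, 2, 3, 4}, {5, 6, 7}
Union of parts: {1, 2, 3, 4, 5, 6, 7}
U = {1, 2, 3, 4, 5, 6, 7}
All non-empty? True
Pairwise disjoint? True
Covers U? True

Yes, valid partition


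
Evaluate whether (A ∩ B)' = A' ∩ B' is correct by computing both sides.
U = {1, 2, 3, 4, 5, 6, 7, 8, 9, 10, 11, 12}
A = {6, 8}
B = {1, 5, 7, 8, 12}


LHS: A ∩ B = {8}
(A ∩ B)' = U \ (A ∩ B) = {1, 2, 3, 4, 5, 6, 7, 9, 10, 11, 12}
A' = {1, 2, 3, 4, 5, 7, 9, 10, 11, 12}, B' = {2, 3, 4, 6, 9, 10, 11}
Claimed RHS: A' ∩ B' = {2, 3, 4, 9, 10, 11}
Identity is INVALID: LHS = {1, 2, 3, 4, 5, 6, 7, 9, 10, 11, 12} but the RHS claimed here equals {2, 3, 4, 9, 10, 11}. The correct form is (A ∩ B)' = A' ∪ B'.

Identity is invalid: (A ∩ B)' = {1, 2, 3, 4, 5, 6, 7, 9, 10, 11, 12} but A' ∩ B' = {2, 3, 4, 9, 10, 11}. The correct De Morgan law is (A ∩ B)' = A' ∪ B'.


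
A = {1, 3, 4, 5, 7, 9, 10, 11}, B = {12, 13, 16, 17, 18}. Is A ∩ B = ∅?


Disjoint means A ∩ B = ∅.
A ∩ B = ∅
A ∩ B = ∅, so A and B are disjoint.

Yes, A and B are disjoint


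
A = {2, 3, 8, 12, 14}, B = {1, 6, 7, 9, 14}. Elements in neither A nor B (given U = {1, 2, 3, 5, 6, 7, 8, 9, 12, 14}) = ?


A = {2, 3, 8, 12, 14}
B = {1, 6, 7, 9, 14}
Region: in neither A nor B (given U = {1, 2, 3, 5, 6, 7, 8, 9, 12, 14})
Elements: {5}

Elements in neither A nor B (given U = {1, 2, 3, 5, 6, 7, 8, 9, 12, 14}): {5}


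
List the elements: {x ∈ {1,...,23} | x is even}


Checking each candidate:
Condition: even numbers in {1,...,23}
Result = {2, 4, 6, 8, 10, 12, 14, 16, 18, 20, 22}

{2, 4, 6, 8, 10, 12, 14, 16, 18, 20, 22}


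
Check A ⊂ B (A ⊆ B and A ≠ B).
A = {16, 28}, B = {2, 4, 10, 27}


A ⊂ B requires: A ⊆ B AND A ≠ B.
A ⊆ B? No
A ⊄ B, so A is not a proper subset.

No, A is not a proper subset of B


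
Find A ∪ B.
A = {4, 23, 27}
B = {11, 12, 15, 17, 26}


A ∪ B = all elements in A or B (or both)
A = {4, 23, 27}
B = {11, 12, 15, 17, 26}
A ∪ B = {4, 11, 12, 15, 17, 23, 26, 27}

A ∪ B = {4, 11, 12, 15, 17, 23, 26, 27}


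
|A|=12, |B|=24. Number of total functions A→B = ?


Each of |A| = 12 inputs maps to any of |B| = 24 outputs.
# functions = |B|^|A| = 24^12
= 36520347436056576

Number of functions = 36520347436056576


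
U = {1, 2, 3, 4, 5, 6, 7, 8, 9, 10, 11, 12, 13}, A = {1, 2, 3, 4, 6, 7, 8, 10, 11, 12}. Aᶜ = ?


Aᶜ = U \ A = elements in U but not in A
U = {1, 2, 3, 4, 5, 6, 7, 8, 9, 10, 11, 12, 13}
A = {1, 2, 3, 4, 6, 7, 8, 10, 11, 12}
Aᶜ = {5, 9, 13}

Aᶜ = {5, 9, 13}


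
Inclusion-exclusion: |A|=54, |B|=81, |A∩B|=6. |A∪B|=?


|A ∪ B| = |A| + |B| - |A ∩ B|
= 54 + 81 - 6
= 129

|A ∪ B| = 129


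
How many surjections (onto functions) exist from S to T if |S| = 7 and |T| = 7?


n = |S| = 7, k = |T| = 7. Surjections via inclusion-exclusion:
S(n,k) = Σ(-1)^i × C(k,i) × (k-i)^n, i=0 to k
i=0: (-1)^0×C(7,0)×7^7 = 823543
i=1: (-1)^1×C(7,1)×6^7 = -1959552
i=2: (-1)^2×C(7,2)×5^7 = 1640625
i=3: (-1)^3×C(7,3)×4^7 = -573440
i=4: (-1)^4×C(7,4)×3^7 = 76545
i=5: (-1)^5×C(7,5)×2^7 = -2688
i=6: (-1)^6×C(7,6)×1^7 = 7
i=7: (-1)^7×C(7,7)×0^7 = 0
Total = 5040

Number of surjections = 5040
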